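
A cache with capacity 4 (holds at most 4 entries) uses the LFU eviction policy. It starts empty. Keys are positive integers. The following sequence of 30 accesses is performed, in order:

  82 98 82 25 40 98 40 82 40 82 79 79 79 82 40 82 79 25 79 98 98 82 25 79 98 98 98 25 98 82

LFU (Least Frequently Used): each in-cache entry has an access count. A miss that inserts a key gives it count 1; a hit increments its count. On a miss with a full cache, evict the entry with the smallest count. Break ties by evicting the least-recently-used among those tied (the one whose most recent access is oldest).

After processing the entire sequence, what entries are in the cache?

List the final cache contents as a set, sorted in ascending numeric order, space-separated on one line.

LFU simulation (capacity=4):
  1. access 82: MISS. Cache: [82(c=1)]
  2. access 98: MISS. Cache: [82(c=1) 98(c=1)]
  3. access 82: HIT, count now 2. Cache: [98(c=1) 82(c=2)]
  4. access 25: MISS. Cache: [98(c=1) 25(c=1) 82(c=2)]
  5. access 40: MISS. Cache: [98(c=1) 25(c=1) 40(c=1) 82(c=2)]
  6. access 98: HIT, count now 2. Cache: [25(c=1) 40(c=1) 82(c=2) 98(c=2)]
  7. access 40: HIT, count now 2. Cache: [25(c=1) 82(c=2) 98(c=2) 40(c=2)]
  8. access 82: HIT, count now 3. Cache: [25(c=1) 98(c=2) 40(c=2) 82(c=3)]
  9. access 40: HIT, count now 3. Cache: [25(c=1) 98(c=2) 82(c=3) 40(c=3)]
  10. access 82: HIT, count now 4. Cache: [25(c=1) 98(c=2) 40(c=3) 82(c=4)]
  11. access 79: MISS, evict 25(c=1). Cache: [79(c=1) 98(c=2) 40(c=3) 82(c=4)]
  12. access 79: HIT, count now 2. Cache: [98(c=2) 79(c=2) 40(c=3) 82(c=4)]
  13. access 79: HIT, count now 3. Cache: [98(c=2) 40(c=3) 79(c=3) 82(c=4)]
  14. access 82: HIT, count now 5. Cache: [98(c=2) 40(c=3) 79(c=3) 82(c=5)]
  15. access 40: HIT, count now 4. Cache: [98(c=2) 79(c=3) 40(c=4) 82(c=5)]
  16. access 82: HIT, count now 6. Cache: [98(c=2) 79(c=3) 40(c=4) 82(c=6)]
  17. access 79: HIT, count now 4. Cache: [98(c=2) 40(c=4) 79(c=4) 82(c=6)]
  18. access 25: MISS, evict 98(c=2). Cache: [25(c=1) 40(c=4) 79(c=4) 82(c=6)]
  19. access 79: HIT, count now 5. Cache: [25(c=1) 40(c=4) 79(c=5) 82(c=6)]
  20. access 98: MISS, evict 25(c=1). Cache: [98(c=1) 40(c=4) 79(c=5) 82(c=6)]
  21. access 98: HIT, count now 2. Cache: [98(c=2) 40(c=4) 79(c=5) 82(c=6)]
  22. access 82: HIT, count now 7. Cache: [98(c=2) 40(c=4) 79(c=5) 82(c=7)]
  23. access 25: MISS, evict 98(c=2). Cache: [25(c=1) 40(c=4) 79(c=5) 82(c=7)]
  24. access 79: HIT, count now 6. Cache: [25(c=1) 40(c=4) 79(c=6) 82(c=7)]
  25. access 98: MISS, evict 25(c=1). Cache: [98(c=1) 40(c=4) 79(c=6) 82(c=7)]
  26. access 98: HIT, count now 2. Cache: [98(c=2) 40(c=4) 79(c=6) 82(c=7)]
  27. access 98: HIT, count now 3. Cache: [98(c=3) 40(c=4) 79(c=6) 82(c=7)]
  28. access 25: MISS, evict 98(c=3). Cache: [25(c=1) 40(c=4) 79(c=6) 82(c=7)]
  29. access 98: MISS, evict 25(c=1). Cache: [98(c=1) 40(c=4) 79(c=6) 82(c=7)]
  30. access 82: HIT, count now 8. Cache: [98(c=1) 40(c=4) 79(c=6) 82(c=8)]
Total: 19 hits, 11 misses, 7 evictions

Answer: 40 79 82 98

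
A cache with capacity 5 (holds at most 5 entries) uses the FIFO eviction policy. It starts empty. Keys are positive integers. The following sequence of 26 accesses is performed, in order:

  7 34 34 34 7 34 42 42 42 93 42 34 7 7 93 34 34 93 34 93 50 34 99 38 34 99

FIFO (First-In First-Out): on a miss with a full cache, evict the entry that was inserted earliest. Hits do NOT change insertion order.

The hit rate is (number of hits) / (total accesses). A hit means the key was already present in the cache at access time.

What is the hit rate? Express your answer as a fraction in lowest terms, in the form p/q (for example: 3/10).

Answer: 9/13

Derivation:
FIFO simulation (capacity=5):
  1. access 7: MISS. Cache (old->new): [7]
  2. access 34: MISS. Cache (old->new): [7 34]
  3. access 34: HIT. Cache (old->new): [7 34]
  4. access 34: HIT. Cache (old->new): [7 34]
  5. access 7: HIT. Cache (old->new): [7 34]
  6. access 34: HIT. Cache (old->new): [7 34]
  7. access 42: MISS. Cache (old->new): [7 34 42]
  8. access 42: HIT. Cache (old->new): [7 34 42]
  9. access 42: HIT. Cache (old->new): [7 34 42]
  10. access 93: MISS. Cache (old->new): [7 34 42 93]
  11. access 42: HIT. Cache (old->new): [7 34 42 93]
  12. access 34: HIT. Cache (old->new): [7 34 42 93]
  13. access 7: HIT. Cache (old->new): [7 34 42 93]
  14. access 7: HIT. Cache (old->new): [7 34 42 93]
  15. access 93: HIT. Cache (old->new): [7 34 42 93]
  16. access 34: HIT. Cache (old->new): [7 34 42 93]
  17. access 34: HIT. Cache (old->new): [7 34 42 93]
  18. access 93: HIT. Cache (old->new): [7 34 42 93]
  19. access 34: HIT. Cache (old->new): [7 34 42 93]
  20. access 93: HIT. Cache (old->new): [7 34 42 93]
  21. access 50: MISS. Cache (old->new): [7 34 42 93 50]
  22. access 34: HIT. Cache (old->new): [7 34 42 93 50]
  23. access 99: MISS, evict 7. Cache (old->new): [34 42 93 50 99]
  24. access 38: MISS, evict 34. Cache (old->new): [42 93 50 99 38]
  25. access 34: MISS, evict 42. Cache (old->new): [93 50 99 38 34]
  26. access 99: HIT. Cache (old->new): [93 50 99 38 34]
Total: 18 hits, 8 misses, 3 evictions

Hit rate = 18/26 = 9/13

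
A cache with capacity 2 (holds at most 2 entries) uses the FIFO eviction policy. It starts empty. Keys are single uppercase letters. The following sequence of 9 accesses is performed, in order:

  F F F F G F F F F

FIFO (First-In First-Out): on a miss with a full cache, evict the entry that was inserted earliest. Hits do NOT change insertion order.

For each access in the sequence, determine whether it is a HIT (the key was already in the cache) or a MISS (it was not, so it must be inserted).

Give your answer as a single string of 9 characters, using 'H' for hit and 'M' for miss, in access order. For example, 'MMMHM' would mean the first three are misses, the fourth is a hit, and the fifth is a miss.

Answer: MHHHMHHHH

Derivation:
FIFO simulation (capacity=2):
  1. access F: MISS. Cache (old->new): [F]
  2. access F: HIT. Cache (old->new): [F]
  3. access F: HIT. Cache (old->new): [F]
  4. access F: HIT. Cache (old->new): [F]
  5. access G: MISS. Cache (old->new): [F G]
  6. access F: HIT. Cache (old->new): [F G]
  7. access F: HIT. Cache (old->new): [F G]
  8. access F: HIT. Cache (old->new): [F G]
  9. access F: HIT. Cache (old->new): [F G]
Total: 7 hits, 2 misses, 0 evictions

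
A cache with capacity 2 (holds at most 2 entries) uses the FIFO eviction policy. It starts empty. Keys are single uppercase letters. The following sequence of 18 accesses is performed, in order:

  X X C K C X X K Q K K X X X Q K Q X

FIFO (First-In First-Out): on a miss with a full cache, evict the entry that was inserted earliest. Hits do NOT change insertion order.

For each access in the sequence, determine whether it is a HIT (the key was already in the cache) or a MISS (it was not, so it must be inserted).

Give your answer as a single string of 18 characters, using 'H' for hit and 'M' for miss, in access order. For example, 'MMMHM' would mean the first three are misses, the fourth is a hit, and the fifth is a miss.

Answer: MHMMHMHHMMHMHHMMHM

Derivation:
FIFO simulation (capacity=2):
  1. access X: MISS. Cache (old->new): [X]
  2. access X: HIT. Cache (old->new): [X]
  3. access C: MISS. Cache (old->new): [X C]
  4. access K: MISS, evict X. Cache (old->new): [C K]
  5. access C: HIT. Cache (old->new): [C K]
  6. access X: MISS, evict C. Cache (old->new): [K X]
  7. access X: HIT. Cache (old->new): [K X]
  8. access K: HIT. Cache (old->new): [K X]
  9. access Q: MISS, evict K. Cache (old->new): [X Q]
  10. access K: MISS, evict X. Cache (old->new): [Q K]
  11. access K: HIT. Cache (old->new): [Q K]
  12. access X: MISS, evict Q. Cache (old->new): [K X]
  13. access X: HIT. Cache (old->new): [K X]
  14. access X: HIT. Cache (old->new): [K X]
  15. access Q: MISS, evict K. Cache (old->new): [X Q]
  16. access K: MISS, evict X. Cache (old->new): [Q K]
  17. access Q: HIT. Cache (old->new): [Q K]
  18. access X: MISS, evict Q. Cache (old->new): [K X]
Total: 8 hits, 10 misses, 8 evictions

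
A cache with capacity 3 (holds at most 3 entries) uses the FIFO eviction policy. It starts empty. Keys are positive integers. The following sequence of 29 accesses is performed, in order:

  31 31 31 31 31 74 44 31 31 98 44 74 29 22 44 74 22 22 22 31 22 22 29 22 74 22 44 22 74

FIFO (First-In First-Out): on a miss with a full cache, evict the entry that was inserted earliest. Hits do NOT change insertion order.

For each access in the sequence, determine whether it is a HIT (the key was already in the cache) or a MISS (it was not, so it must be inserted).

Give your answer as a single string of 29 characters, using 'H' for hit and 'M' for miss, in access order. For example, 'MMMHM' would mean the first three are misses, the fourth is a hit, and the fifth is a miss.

Answer: MHHHHMMHHMHHMMMMHHHMMHMHMHMMH

Derivation:
FIFO simulation (capacity=3):
  1. access 31: MISS. Cache (old->new): [31]
  2. access 31: HIT. Cache (old->new): [31]
  3. access 31: HIT. Cache (old->new): [31]
  4. access 31: HIT. Cache (old->new): [31]
  5. access 31: HIT. Cache (old->new): [31]
  6. access 74: MISS. Cache (old->new): [31 74]
  7. access 44: MISS. Cache (old->new): [31 74 44]
  8. access 31: HIT. Cache (old->new): [31 74 44]
  9. access 31: HIT. Cache (old->new): [31 74 44]
  10. access 98: MISS, evict 31. Cache (old->new): [74 44 98]
  11. access 44: HIT. Cache (old->new): [74 44 98]
  12. access 74: HIT. Cache (old->new): [74 44 98]
  13. access 29: MISS, evict 74. Cache (old->new): [44 98 29]
  14. access 22: MISS, evict 44. Cache (old->new): [98 29 22]
  15. access 44: MISS, evict 98. Cache (old->new): [29 22 44]
  16. access 74: MISS, evict 29. Cache (old->new): [22 44 74]
  17. access 22: HIT. Cache (old->new): [22 44 74]
  18. access 22: HIT. Cache (old->new): [22 44 74]
  19. access 22: HIT. Cache (old->new): [22 44 74]
  20. access 31: MISS, evict 22. Cache (old->new): [44 74 31]
  21. access 22: MISS, evict 44. Cache (old->new): [74 31 22]
  22. access 22: HIT. Cache (old->new): [74 31 22]
  23. access 29: MISS, evict 74. Cache (old->new): [31 22 29]
  24. access 22: HIT. Cache (old->new): [31 22 29]
  25. access 74: MISS, evict 31. Cache (old->new): [22 29 74]
  26. access 22: HIT. Cache (old->new): [22 29 74]
  27. access 44: MISS, evict 22. Cache (old->new): [29 74 44]
  28. access 22: MISS, evict 29. Cache (old->new): [74 44 22]
  29. access 74: HIT. Cache (old->new): [74 44 22]
Total: 15 hits, 14 misses, 11 evictions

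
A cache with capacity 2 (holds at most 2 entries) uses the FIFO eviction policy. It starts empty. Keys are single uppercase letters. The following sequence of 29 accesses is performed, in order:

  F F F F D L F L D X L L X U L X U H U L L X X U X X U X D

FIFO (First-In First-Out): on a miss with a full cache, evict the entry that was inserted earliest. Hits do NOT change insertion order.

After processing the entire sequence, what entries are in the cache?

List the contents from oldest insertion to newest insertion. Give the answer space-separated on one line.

Answer: U D

Derivation:
FIFO simulation (capacity=2):
  1. access F: MISS. Cache (old->new): [F]
  2. access F: HIT. Cache (old->new): [F]
  3. access F: HIT. Cache (old->new): [F]
  4. access F: HIT. Cache (old->new): [F]
  5. access D: MISS. Cache (old->new): [F D]
  6. access L: MISS, evict F. Cache (old->new): [D L]
  7. access F: MISS, evict D. Cache (old->new): [L F]
  8. access L: HIT. Cache (old->new): [L F]
  9. access D: MISS, evict L. Cache (old->new): [F D]
  10. access X: MISS, evict F. Cache (old->new): [D X]
  11. access L: MISS, evict D. Cache (old->new): [X L]
  12. access L: HIT. Cache (old->new): [X L]
  13. access X: HIT. Cache (old->new): [X L]
  14. access U: MISS, evict X. Cache (old->new): [L U]
  15. access L: HIT. Cache (old->new): [L U]
  16. access X: MISS, evict L. Cache (old->new): [U X]
  17. access U: HIT. Cache (old->new): [U X]
  18. access H: MISS, evict U. Cache (old->new): [X H]
  19. access U: MISS, evict X. Cache (old->new): [H U]
  20. access L: MISS, evict H. Cache (old->new): [U L]
  21. access L: HIT. Cache (old->new): [U L]
  22. access X: MISS, evict U. Cache (old->new): [L X]
  23. access X: HIT. Cache (old->new): [L X]
  24. access U: MISS, evict L. Cache (old->new): [X U]
  25. access X: HIT. Cache (old->new): [X U]
  26. access X: HIT. Cache (old->new): [X U]
  27. access U: HIT. Cache (old->new): [X U]
  28. access X: HIT. Cache (old->new): [X U]
  29. access D: MISS, evict X. Cache (old->new): [U D]
Total: 14 hits, 15 misses, 13 evictions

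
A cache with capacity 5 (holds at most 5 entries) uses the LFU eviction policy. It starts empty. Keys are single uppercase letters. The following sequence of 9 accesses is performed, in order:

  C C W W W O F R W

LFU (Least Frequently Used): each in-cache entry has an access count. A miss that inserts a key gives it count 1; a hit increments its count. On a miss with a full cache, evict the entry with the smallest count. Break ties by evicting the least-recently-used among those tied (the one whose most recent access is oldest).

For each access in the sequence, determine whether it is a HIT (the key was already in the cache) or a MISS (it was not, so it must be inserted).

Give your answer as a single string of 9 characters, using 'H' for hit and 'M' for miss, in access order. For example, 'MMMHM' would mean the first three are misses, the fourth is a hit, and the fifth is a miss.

Answer: MHMHHMMMH

Derivation:
LFU simulation (capacity=5):
  1. access C: MISS. Cache: [C(c=1)]
  2. access C: HIT, count now 2. Cache: [C(c=2)]
  3. access W: MISS. Cache: [W(c=1) C(c=2)]
  4. access W: HIT, count now 2. Cache: [C(c=2) W(c=2)]
  5. access W: HIT, count now 3. Cache: [C(c=2) W(c=3)]
  6. access O: MISS. Cache: [O(c=1) C(c=2) W(c=3)]
  7. access F: MISS. Cache: [O(c=1) F(c=1) C(c=2) W(c=3)]
  8. access R: MISS. Cache: [O(c=1) F(c=1) R(c=1) C(c=2) W(c=3)]
  9. access W: HIT, count now 4. Cache: [O(c=1) F(c=1) R(c=1) C(c=2) W(c=4)]
Total: 4 hits, 5 misses, 0 evictions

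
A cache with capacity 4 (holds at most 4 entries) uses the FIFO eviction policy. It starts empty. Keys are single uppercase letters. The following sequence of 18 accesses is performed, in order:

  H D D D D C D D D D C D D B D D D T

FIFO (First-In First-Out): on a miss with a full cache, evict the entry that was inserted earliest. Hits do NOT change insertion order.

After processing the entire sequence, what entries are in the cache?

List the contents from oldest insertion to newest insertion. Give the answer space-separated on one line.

FIFO simulation (capacity=4):
  1. access H: MISS. Cache (old->new): [H]
  2. access D: MISS. Cache (old->new): [H D]
  3. access D: HIT. Cache (old->new): [H D]
  4. access D: HIT. Cache (old->new): [H D]
  5. access D: HIT. Cache (old->new): [H D]
  6. access C: MISS. Cache (old->new): [H D C]
  7. access D: HIT. Cache (old->new): [H D C]
  8. access D: HIT. Cache (old->new): [H D C]
  9. access D: HIT. Cache (old->new): [H D C]
  10. access D: HIT. Cache (old->new): [H D C]
  11. access C: HIT. Cache (old->new): [H D C]
  12. access D: HIT. Cache (old->new): [H D C]
  13. access D: HIT. Cache (old->new): [H D C]
  14. access B: MISS. Cache (old->new): [H D C B]
  15. access D: HIT. Cache (old->new): [H D C B]
  16. access D: HIT. Cache (old->new): [H D C B]
  17. access D: HIT. Cache (old->new): [H D C B]
  18. access T: MISS, evict H. Cache (old->new): [D C B T]
Total: 13 hits, 5 misses, 1 evictions

Answer: D C B T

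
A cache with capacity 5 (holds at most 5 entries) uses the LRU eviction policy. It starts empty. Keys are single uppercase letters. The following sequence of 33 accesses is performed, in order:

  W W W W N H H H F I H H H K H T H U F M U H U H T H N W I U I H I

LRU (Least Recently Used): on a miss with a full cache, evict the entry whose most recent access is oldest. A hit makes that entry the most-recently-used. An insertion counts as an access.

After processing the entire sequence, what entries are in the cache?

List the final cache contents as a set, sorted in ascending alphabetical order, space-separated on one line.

Answer: H I N U W

Derivation:
LRU simulation (capacity=5):
  1. access W: MISS. Cache (LRU->MRU): [W]
  2. access W: HIT. Cache (LRU->MRU): [W]
  3. access W: HIT. Cache (LRU->MRU): [W]
  4. access W: HIT. Cache (LRU->MRU): [W]
  5. access N: MISS. Cache (LRU->MRU): [W N]
  6. access H: MISS. Cache (LRU->MRU): [W N H]
  7. access H: HIT. Cache (LRU->MRU): [W N H]
  8. access H: HIT. Cache (LRU->MRU): [W N H]
  9. access F: MISS. Cache (LRU->MRU): [W N H F]
  10. access I: MISS. Cache (LRU->MRU): [W N H F I]
  11. access H: HIT. Cache (LRU->MRU): [W N F I H]
  12. access H: HIT. Cache (LRU->MRU): [W N F I H]
  13. access H: HIT. Cache (LRU->MRU): [W N F I H]
  14. access K: MISS, evict W. Cache (LRU->MRU): [N F I H K]
  15. access H: HIT. Cache (LRU->MRU): [N F I K H]
  16. access T: MISS, evict N. Cache (LRU->MRU): [F I K H T]
  17. access H: HIT. Cache (LRU->MRU): [F I K T H]
  18. access U: MISS, evict F. Cache (LRU->MRU): [I K T H U]
  19. access F: MISS, evict I. Cache (LRU->MRU): [K T H U F]
  20. access M: MISS, evict K. Cache (LRU->MRU): [T H U F M]
  21. access U: HIT. Cache (LRU->MRU): [T H F M U]
  22. access H: HIT. Cache (LRU->MRU): [T F M U H]
  23. access U: HIT. Cache (LRU->MRU): [T F M H U]
  24. access H: HIT. Cache (LRU->MRU): [T F M U H]
  25. access T: HIT. Cache (LRU->MRU): [F M U H T]
  26. access H: HIT. Cache (LRU->MRU): [F M U T H]
  27. access N: MISS, evict F. Cache (LRU->MRU): [M U T H N]
  28. access W: MISS, evict M. Cache (LRU->MRU): [U T H N W]
  29. access I: MISS, evict U. Cache (LRU->MRU): [T H N W I]
  30. access U: MISS, evict T. Cache (LRU->MRU): [H N W I U]
  31. access I: HIT. Cache (LRU->MRU): [H N W U I]
  32. access H: HIT. Cache (LRU->MRU): [N W U I H]
  33. access I: HIT. Cache (LRU->MRU): [N W U H I]
Total: 19 hits, 14 misses, 9 evictions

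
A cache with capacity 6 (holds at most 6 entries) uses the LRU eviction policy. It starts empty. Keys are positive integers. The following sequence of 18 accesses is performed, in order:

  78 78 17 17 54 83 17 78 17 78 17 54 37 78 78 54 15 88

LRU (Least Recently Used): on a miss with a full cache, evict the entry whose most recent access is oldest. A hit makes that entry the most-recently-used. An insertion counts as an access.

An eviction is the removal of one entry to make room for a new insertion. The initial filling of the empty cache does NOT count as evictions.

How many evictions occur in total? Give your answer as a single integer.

Answer: 1

Derivation:
LRU simulation (capacity=6):
  1. access 78: MISS. Cache (LRU->MRU): [78]
  2. access 78: HIT. Cache (LRU->MRU): [78]
  3. access 17: MISS. Cache (LRU->MRU): [78 17]
  4. access 17: HIT. Cache (LRU->MRU): [78 17]
  5. access 54: MISS. Cache (LRU->MRU): [78 17 54]
  6. access 83: MISS. Cache (LRU->MRU): [78 17 54 83]
  7. access 17: HIT. Cache (LRU->MRU): [78 54 83 17]
  8. access 78: HIT. Cache (LRU->MRU): [54 83 17 78]
  9. access 17: HIT. Cache (LRU->MRU): [54 83 78 17]
  10. access 78: HIT. Cache (LRU->MRU): [54 83 17 78]
  11. access 17: HIT. Cache (LRU->MRU): [54 83 78 17]
  12. access 54: HIT. Cache (LRU->MRU): [83 78 17 54]
  13. access 37: MISS. Cache (LRU->MRU): [83 78 17 54 37]
  14. access 78: HIT. Cache (LRU->MRU): [83 17 54 37 78]
  15. access 78: HIT. Cache (LRU->MRU): [83 17 54 37 78]
  16. access 54: HIT. Cache (LRU->MRU): [83 17 37 78 54]
  17. access 15: MISS. Cache (LRU->MRU): [83 17 37 78 54 15]
  18. access 88: MISS, evict 83. Cache (LRU->MRU): [17 37 78 54 15 88]
Total: 11 hits, 7 misses, 1 evictions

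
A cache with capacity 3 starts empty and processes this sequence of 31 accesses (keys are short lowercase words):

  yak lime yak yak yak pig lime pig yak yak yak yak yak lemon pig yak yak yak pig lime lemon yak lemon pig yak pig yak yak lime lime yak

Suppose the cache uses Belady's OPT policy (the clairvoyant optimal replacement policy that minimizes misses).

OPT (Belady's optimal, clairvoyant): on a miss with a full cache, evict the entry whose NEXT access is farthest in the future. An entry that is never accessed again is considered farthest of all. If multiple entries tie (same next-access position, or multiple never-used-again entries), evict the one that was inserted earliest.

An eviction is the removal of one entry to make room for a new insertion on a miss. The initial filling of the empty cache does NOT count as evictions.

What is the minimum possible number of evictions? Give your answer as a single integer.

OPT (Belady) simulation (capacity=3):
  1. access yak: MISS. Cache: [yak]
  2. access lime: MISS. Cache: [yak lime]
  3. access yak: HIT. Next use of yak: step 4. Cache: [yak lime]
  4. access yak: HIT. Next use of yak: step 5. Cache: [yak lime]
  5. access yak: HIT. Next use of yak: step 9. Cache: [yak lime]
  6. access pig: MISS. Cache: [yak lime pig]
  7. access lime: HIT. Next use of lime: step 20. Cache: [yak lime pig]
  8. access pig: HIT. Next use of pig: step 15. Cache: [yak lime pig]
  9. access yak: HIT. Next use of yak: step 10. Cache: [yak lime pig]
  10. access yak: HIT. Next use of yak: step 11. Cache: [yak lime pig]
  11. access yak: HIT. Next use of yak: step 12. Cache: [yak lime pig]
  12. access yak: HIT. Next use of yak: step 13. Cache: [yak lime pig]
  13. access yak: HIT. Next use of yak: step 16. Cache: [yak lime pig]
  14. access lemon: MISS, evict lime (next use: step 20). Cache: [yak pig lemon]
  15. access pig: HIT. Next use of pig: step 19. Cache: [yak pig lemon]
  16. access yak: HIT. Next use of yak: step 17. Cache: [yak pig lemon]
  17. access yak: HIT. Next use of yak: step 18. Cache: [yak pig lemon]
  18. access yak: HIT. Next use of yak: step 22. Cache: [yak pig lemon]
  19. access pig: HIT. Next use of pig: step 24. Cache: [yak pig lemon]
  20. access lime: MISS, evict pig (next use: step 24). Cache: [yak lemon lime]
  21. access lemon: HIT. Next use of lemon: step 23. Cache: [yak lemon lime]
  22. access yak: HIT. Next use of yak: step 25. Cache: [yak lemon lime]
  23. access lemon: HIT. Next use of lemon: never. Cache: [yak lemon lime]
  24. access pig: MISS, evict lemon (next use: never). Cache: [yak lime pig]
  25. access yak: HIT. Next use of yak: step 27. Cache: [yak lime pig]
  26. access pig: HIT. Next use of pig: never. Cache: [yak lime pig]
  27. access yak: HIT. Next use of yak: step 28. Cache: [yak lime pig]
  28. access yak: HIT. Next use of yak: step 31. Cache: [yak lime pig]
  29. access lime: HIT. Next use of lime: step 30. Cache: [yak lime pig]
  30. access lime: HIT. Next use of lime: never. Cache: [yak lime pig]
  31. access yak: HIT. Next use of yak: never. Cache: [yak lime pig]
Total: 25 hits, 6 misses, 3 evictions

Answer: 3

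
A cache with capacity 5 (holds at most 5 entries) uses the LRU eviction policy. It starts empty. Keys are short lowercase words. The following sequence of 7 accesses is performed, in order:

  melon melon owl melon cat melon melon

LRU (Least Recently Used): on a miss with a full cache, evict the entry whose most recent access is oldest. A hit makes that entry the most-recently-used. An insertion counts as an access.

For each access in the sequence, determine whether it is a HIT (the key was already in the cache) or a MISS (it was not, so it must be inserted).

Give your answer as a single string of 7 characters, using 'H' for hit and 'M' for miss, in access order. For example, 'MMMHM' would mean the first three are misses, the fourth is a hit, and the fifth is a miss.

LRU simulation (capacity=5):
  1. access melon: MISS. Cache (LRU->MRU): [melon]
  2. access melon: HIT. Cache (LRU->MRU): [melon]
  3. access owl: MISS. Cache (LRU->MRU): [melon owl]
  4. access melon: HIT. Cache (LRU->MRU): [owl melon]
  5. access cat: MISS. Cache (LRU->MRU): [owl melon cat]
  6. access melon: HIT. Cache (LRU->MRU): [owl cat melon]
  7. access melon: HIT. Cache (LRU->MRU): [owl cat melon]
Total: 4 hits, 3 misses, 0 evictions

Answer: MHMHMHH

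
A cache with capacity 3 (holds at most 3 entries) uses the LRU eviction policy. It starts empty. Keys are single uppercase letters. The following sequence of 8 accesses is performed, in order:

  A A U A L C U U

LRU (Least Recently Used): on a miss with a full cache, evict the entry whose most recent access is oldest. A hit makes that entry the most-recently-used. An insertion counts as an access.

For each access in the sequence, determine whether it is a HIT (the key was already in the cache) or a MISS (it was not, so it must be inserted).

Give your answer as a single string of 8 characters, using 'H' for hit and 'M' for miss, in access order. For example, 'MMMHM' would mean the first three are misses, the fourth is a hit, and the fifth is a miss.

Answer: MHMHMMMH

Derivation:
LRU simulation (capacity=3):
  1. access A: MISS. Cache (LRU->MRU): [A]
  2. access A: HIT. Cache (LRU->MRU): [A]
  3. access U: MISS. Cache (LRU->MRU): [A U]
  4. access A: HIT. Cache (LRU->MRU): [U A]
  5. access L: MISS. Cache (LRU->MRU): [U A L]
  6. access C: MISS, evict U. Cache (LRU->MRU): [A L C]
  7. access U: MISS, evict A. Cache (LRU->MRU): [L C U]
  8. access U: HIT. Cache (LRU->MRU): [L C U]
Total: 3 hits, 5 misses, 2 evictions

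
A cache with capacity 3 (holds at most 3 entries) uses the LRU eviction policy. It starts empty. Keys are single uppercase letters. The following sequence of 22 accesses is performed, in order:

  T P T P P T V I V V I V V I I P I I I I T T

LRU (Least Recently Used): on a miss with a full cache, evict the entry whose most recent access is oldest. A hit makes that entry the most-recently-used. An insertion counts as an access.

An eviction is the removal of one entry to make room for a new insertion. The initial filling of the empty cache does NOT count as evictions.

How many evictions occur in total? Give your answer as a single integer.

LRU simulation (capacity=3):
  1. access T: MISS. Cache (LRU->MRU): [T]
  2. access P: MISS. Cache (LRU->MRU): [T P]
  3. access T: HIT. Cache (LRU->MRU): [P T]
  4. access P: HIT. Cache (LRU->MRU): [T P]
  5. access P: HIT. Cache (LRU->MRU): [T P]
  6. access T: HIT. Cache (LRU->MRU): [P T]
  7. access V: MISS. Cache (LRU->MRU): [P T V]
  8. access I: MISS, evict P. Cache (LRU->MRU): [T V I]
  9. access V: HIT. Cache (LRU->MRU): [T I V]
  10. access V: HIT. Cache (LRU->MRU): [T I V]
  11. access I: HIT. Cache (LRU->MRU): [T V I]
  12. access V: HIT. Cache (LRU->MRU): [T I V]
  13. access V: HIT. Cache (LRU->MRU): [T I V]
  14. access I: HIT. Cache (LRU->MRU): [T V I]
  15. access I: HIT. Cache (LRU->MRU): [T V I]
  16. access P: MISS, evict T. Cache (LRU->MRU): [V I P]
  17. access I: HIT. Cache (LRU->MRU): [V P I]
  18. access I: HIT. Cache (LRU->MRU): [V P I]
  19. access I: HIT. Cache (LRU->MRU): [V P I]
  20. access I: HIT. Cache (LRU->MRU): [V P I]
  21. access T: MISS, evict V. Cache (LRU->MRU): [P I T]
  22. access T: HIT. Cache (LRU->MRU): [P I T]
Total: 16 hits, 6 misses, 3 evictions

Answer: 3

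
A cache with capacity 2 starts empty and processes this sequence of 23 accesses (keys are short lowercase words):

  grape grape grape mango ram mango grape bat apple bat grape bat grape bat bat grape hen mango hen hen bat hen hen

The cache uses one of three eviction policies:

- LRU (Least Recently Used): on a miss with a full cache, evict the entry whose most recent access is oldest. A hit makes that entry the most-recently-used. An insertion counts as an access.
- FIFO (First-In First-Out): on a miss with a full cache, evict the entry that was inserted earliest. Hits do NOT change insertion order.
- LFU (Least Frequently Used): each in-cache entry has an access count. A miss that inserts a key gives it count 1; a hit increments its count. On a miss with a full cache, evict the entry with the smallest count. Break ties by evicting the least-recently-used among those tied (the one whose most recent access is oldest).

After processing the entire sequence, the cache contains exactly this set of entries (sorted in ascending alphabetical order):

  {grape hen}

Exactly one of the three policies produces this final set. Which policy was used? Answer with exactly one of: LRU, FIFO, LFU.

Simulating under each policy and comparing final sets:
  LRU: final set = {bat hen} -> differs
  FIFO: final set = {bat hen} -> differs
  LFU: final set = {grape hen} -> MATCHES target
Only LFU produces the target set.

Answer: LFU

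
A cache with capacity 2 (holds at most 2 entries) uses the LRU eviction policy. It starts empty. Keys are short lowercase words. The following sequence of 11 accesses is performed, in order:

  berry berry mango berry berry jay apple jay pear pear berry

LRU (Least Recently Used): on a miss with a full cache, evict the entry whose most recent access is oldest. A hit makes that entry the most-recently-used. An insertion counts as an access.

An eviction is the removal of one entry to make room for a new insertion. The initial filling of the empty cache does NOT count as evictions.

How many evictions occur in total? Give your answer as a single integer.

Answer: 4

Derivation:
LRU simulation (capacity=2):
  1. access berry: MISS. Cache (LRU->MRU): [berry]
  2. access berry: HIT. Cache (LRU->MRU): [berry]
  3. access mango: MISS. Cache (LRU->MRU): [berry mango]
  4. access berry: HIT. Cache (LRU->MRU): [mango berry]
  5. access berry: HIT. Cache (LRU->MRU): [mango berry]
  6. access jay: MISS, evict mango. Cache (LRU->MRU): [berry jay]
  7. access apple: MISS, evict berry. Cache (LRU->MRU): [jay apple]
  8. access jay: HIT. Cache (LRU->MRU): [apple jay]
  9. access pear: MISS, evict apple. Cache (LRU->MRU): [jay pear]
  10. access pear: HIT. Cache (LRU->MRU): [jay pear]
  11. access berry: MISS, evict jay. Cache (LRU->MRU): [pear berry]
Total: 5 hits, 6 misses, 4 evictions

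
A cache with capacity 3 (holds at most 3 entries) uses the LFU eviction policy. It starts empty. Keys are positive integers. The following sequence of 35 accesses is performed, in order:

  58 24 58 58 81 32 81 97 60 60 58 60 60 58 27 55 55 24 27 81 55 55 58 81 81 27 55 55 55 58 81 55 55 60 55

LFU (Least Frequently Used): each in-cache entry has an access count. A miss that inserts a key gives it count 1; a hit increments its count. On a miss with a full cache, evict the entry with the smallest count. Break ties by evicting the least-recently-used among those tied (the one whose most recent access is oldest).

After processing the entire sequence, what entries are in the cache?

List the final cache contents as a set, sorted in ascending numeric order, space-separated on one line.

Answer: 55 58 60

Derivation:
LFU simulation (capacity=3):
  1. access 58: MISS. Cache: [58(c=1)]
  2. access 24: MISS. Cache: [58(c=1) 24(c=1)]
  3. access 58: HIT, count now 2. Cache: [24(c=1) 58(c=2)]
  4. access 58: HIT, count now 3. Cache: [24(c=1) 58(c=3)]
  5. access 81: MISS. Cache: [24(c=1) 81(c=1) 58(c=3)]
  6. access 32: MISS, evict 24(c=1). Cache: [81(c=1) 32(c=1) 58(c=3)]
  7. access 81: HIT, count now 2. Cache: [32(c=1) 81(c=2) 58(c=3)]
  8. access 97: MISS, evict 32(c=1). Cache: [97(c=1) 81(c=2) 58(c=3)]
  9. access 60: MISS, evict 97(c=1). Cache: [60(c=1) 81(c=2) 58(c=3)]
  10. access 60: HIT, count now 2. Cache: [81(c=2) 60(c=2) 58(c=3)]
  11. access 58: HIT, count now 4. Cache: [81(c=2) 60(c=2) 58(c=4)]
  12. access 60: HIT, count now 3. Cache: [81(c=2) 60(c=3) 58(c=4)]
  13. access 60: HIT, count now 4. Cache: [81(c=2) 58(c=4) 60(c=4)]
  14. access 58: HIT, count now 5. Cache: [81(c=2) 60(c=4) 58(c=5)]
  15. access 27: MISS, evict 81(c=2). Cache: [27(c=1) 60(c=4) 58(c=5)]
  16. access 55: MISS, evict 27(c=1). Cache: [55(c=1) 60(c=4) 58(c=5)]
  17. access 55: HIT, count now 2. Cache: [55(c=2) 60(c=4) 58(c=5)]
  18. access 24: MISS, evict 55(c=2). Cache: [24(c=1) 60(c=4) 58(c=5)]
  19. access 27: MISS, evict 24(c=1). Cache: [27(c=1) 60(c=4) 58(c=5)]
  20. access 81: MISS, evict 27(c=1). Cache: [81(c=1) 60(c=4) 58(c=5)]
  21. access 55: MISS, evict 81(c=1). Cache: [55(c=1) 60(c=4) 58(c=5)]
  22. access 55: HIT, count now 2. Cache: [55(c=2) 60(c=4) 58(c=5)]
  23. access 58: HIT, count now 6. Cache: [55(c=2) 60(c=4) 58(c=6)]
  24. access 81: MISS, evict 55(c=2). Cache: [81(c=1) 60(c=4) 58(c=6)]
  25. access 81: HIT, count now 2. Cache: [81(c=2) 60(c=4) 58(c=6)]
  26. access 27: MISS, evict 81(c=2). Cache: [27(c=1) 60(c=4) 58(c=6)]
  27. access 55: MISS, evict 27(c=1). Cache: [55(c=1) 60(c=4) 58(c=6)]
  28. access 55: HIT, count now 2. Cache: [55(c=2) 60(c=4) 58(c=6)]
  29. access 55: HIT, count now 3. Cache: [55(c=3) 60(c=4) 58(c=6)]
  30. access 58: HIT, count now 7. Cache: [55(c=3) 60(c=4) 58(c=7)]
  31. access 81: MISS, evict 55(c=3). Cache: [81(c=1) 60(c=4) 58(c=7)]
  32. access 55: MISS, evict 81(c=1). Cache: [55(c=1) 60(c=4) 58(c=7)]
  33. access 55: HIT, count now 2. Cache: [55(c=2) 60(c=4) 58(c=7)]
  34. access 60: HIT, count now 5. Cache: [55(c=2) 60(c=5) 58(c=7)]
  35. access 55: HIT, count now 3. Cache: [55(c=3) 60(c=5) 58(c=7)]
Total: 18 hits, 17 misses, 14 evictions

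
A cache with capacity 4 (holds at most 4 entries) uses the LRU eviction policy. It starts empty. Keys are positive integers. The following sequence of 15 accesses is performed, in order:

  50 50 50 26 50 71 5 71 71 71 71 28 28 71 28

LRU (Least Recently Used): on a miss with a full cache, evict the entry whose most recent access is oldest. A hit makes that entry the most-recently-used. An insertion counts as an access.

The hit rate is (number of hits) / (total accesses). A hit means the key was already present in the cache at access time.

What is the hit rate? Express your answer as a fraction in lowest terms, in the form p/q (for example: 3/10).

Answer: 2/3

Derivation:
LRU simulation (capacity=4):
  1. access 50: MISS. Cache (LRU->MRU): [50]
  2. access 50: HIT. Cache (LRU->MRU): [50]
  3. access 50: HIT. Cache (LRU->MRU): [50]
  4. access 26: MISS. Cache (LRU->MRU): [50 26]
  5. access 50: HIT. Cache (LRU->MRU): [26 50]
  6. access 71: MISS. Cache (LRU->MRU): [26 50 71]
  7. access 5: MISS. Cache (LRU->MRU): [26 50 71 5]
  8. access 71: HIT. Cache (LRU->MRU): [26 50 5 71]
  9. access 71: HIT. Cache (LRU->MRU): [26 50 5 71]
  10. access 71: HIT. Cache (LRU->MRU): [26 50 5 71]
  11. access 71: HIT. Cache (LRU->MRU): [26 50 5 71]
  12. access 28: MISS, evict 26. Cache (LRU->MRU): [50 5 71 28]
  13. access 28: HIT. Cache (LRU->MRU): [50 5 71 28]
  14. access 71: HIT. Cache (LRU->MRU): [50 5 28 71]
  15. access 28: HIT. Cache (LRU->MRU): [50 5 71 28]
Total: 10 hits, 5 misses, 1 evictions

Hit rate = 10/15 = 2/3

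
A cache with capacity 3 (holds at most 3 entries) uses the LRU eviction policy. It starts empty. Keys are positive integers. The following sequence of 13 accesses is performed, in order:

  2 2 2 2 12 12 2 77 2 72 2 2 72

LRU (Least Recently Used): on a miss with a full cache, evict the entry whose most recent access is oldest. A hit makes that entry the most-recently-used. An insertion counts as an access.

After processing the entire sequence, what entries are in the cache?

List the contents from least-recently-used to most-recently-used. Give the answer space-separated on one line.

LRU simulation (capacity=3):
  1. access 2: MISS. Cache (LRU->MRU): [2]
  2. access 2: HIT. Cache (LRU->MRU): [2]
  3. access 2: HIT. Cache (LRU->MRU): [2]
  4. access 2: HIT. Cache (LRU->MRU): [2]
  5. access 12: MISS. Cache (LRU->MRU): [2 12]
  6. access 12: HIT. Cache (LRU->MRU): [2 12]
  7. access 2: HIT. Cache (LRU->MRU): [12 2]
  8. access 77: MISS. Cache (LRU->MRU): [12 2 77]
  9. access 2: HIT. Cache (LRU->MRU): [12 77 2]
  10. access 72: MISS, evict 12. Cache (LRU->MRU): [77 2 72]
  11. access 2: HIT. Cache (LRU->MRU): [77 72 2]
  12. access 2: HIT. Cache (LRU->MRU): [77 72 2]
  13. access 72: HIT. Cache (LRU->MRU): [77 2 72]
Total: 9 hits, 4 misses, 1 evictions

Answer: 77 2 72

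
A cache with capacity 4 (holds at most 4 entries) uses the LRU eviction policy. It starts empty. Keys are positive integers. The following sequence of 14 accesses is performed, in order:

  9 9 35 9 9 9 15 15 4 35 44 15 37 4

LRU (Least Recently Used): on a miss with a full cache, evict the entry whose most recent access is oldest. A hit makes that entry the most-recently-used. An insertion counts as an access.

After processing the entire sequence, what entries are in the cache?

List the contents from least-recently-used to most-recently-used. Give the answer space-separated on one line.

Answer: 44 15 37 4

Derivation:
LRU simulation (capacity=4):
  1. access 9: MISS. Cache (LRU->MRU): [9]
  2. access 9: HIT. Cache (LRU->MRU): [9]
  3. access 35: MISS. Cache (LRU->MRU): [9 35]
  4. access 9: HIT. Cache (LRU->MRU): [35 9]
  5. access 9: HIT. Cache (LRU->MRU): [35 9]
  6. access 9: HIT. Cache (LRU->MRU): [35 9]
  7. access 15: MISS. Cache (LRU->MRU): [35 9 15]
  8. access 15: HIT. Cache (LRU->MRU): [35 9 15]
  9. access 4: MISS. Cache (LRU->MRU): [35 9 15 4]
  10. access 35: HIT. Cache (LRU->MRU): [9 15 4 35]
  11. access 44: MISS, evict 9. Cache (LRU->MRU): [15 4 35 44]
  12. access 15: HIT. Cache (LRU->MRU): [4 35 44 15]
  13. access 37: MISS, evict 4. Cache (LRU->MRU): [35 44 15 37]
  14. access 4: MISS, evict 35. Cache (LRU->MRU): [44 15 37 4]
Total: 7 hits, 7 misses, 3 evictions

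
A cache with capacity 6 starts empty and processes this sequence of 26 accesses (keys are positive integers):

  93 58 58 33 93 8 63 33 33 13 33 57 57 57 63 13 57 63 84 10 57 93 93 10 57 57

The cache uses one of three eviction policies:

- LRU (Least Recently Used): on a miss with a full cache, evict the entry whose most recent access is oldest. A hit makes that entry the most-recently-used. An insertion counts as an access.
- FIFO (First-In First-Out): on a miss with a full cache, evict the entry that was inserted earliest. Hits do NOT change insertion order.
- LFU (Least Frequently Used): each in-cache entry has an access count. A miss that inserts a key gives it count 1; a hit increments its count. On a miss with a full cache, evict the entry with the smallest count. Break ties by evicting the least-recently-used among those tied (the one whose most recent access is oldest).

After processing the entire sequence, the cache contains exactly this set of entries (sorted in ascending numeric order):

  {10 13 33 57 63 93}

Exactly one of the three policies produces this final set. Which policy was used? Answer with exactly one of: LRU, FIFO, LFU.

Answer: LFU

Derivation:
Simulating under each policy and comparing final sets:
  LRU: final set = {10 13 57 63 84 93} -> differs
  FIFO: final set = {10 13 57 63 84 93} -> differs
  LFU: final set = {10 13 33 57 63 93} -> MATCHES target
Only LFU produces the target set.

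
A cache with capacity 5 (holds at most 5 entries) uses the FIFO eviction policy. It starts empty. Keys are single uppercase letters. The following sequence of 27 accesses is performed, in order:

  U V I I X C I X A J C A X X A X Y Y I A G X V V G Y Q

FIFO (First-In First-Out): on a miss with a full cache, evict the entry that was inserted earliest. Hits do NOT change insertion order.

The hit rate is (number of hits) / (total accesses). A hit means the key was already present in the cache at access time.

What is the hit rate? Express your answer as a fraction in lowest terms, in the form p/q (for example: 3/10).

Answer: 14/27

Derivation:
FIFO simulation (capacity=5):
  1. access U: MISS. Cache (old->new): [U]
  2. access V: MISS. Cache (old->new): [U V]
  3. access I: MISS. Cache (old->new): [U V I]
  4. access I: HIT. Cache (old->new): [U V I]
  5. access X: MISS. Cache (old->new): [U V I X]
  6. access C: MISS. Cache (old->new): [U V I X C]
  7. access I: HIT. Cache (old->new): [U V I X C]
  8. access X: HIT. Cache (old->new): [U V I X C]
  9. access A: MISS, evict U. Cache (old->new): [V I X C A]
  10. access J: MISS, evict V. Cache (old->new): [I X C A J]
  11. access C: HIT. Cache (old->new): [I X C A J]
  12. access A: HIT. Cache (old->new): [I X C A J]
  13. access X: HIT. Cache (old->new): [I X C A J]
  14. access X: HIT. Cache (old->new): [I X C A J]
  15. access A: HIT. Cache (old->new): [I X C A J]
  16. access X: HIT. Cache (old->new): [I X C A J]
  17. access Y: MISS, evict I. Cache (old->new): [X C A J Y]
  18. access Y: HIT. Cache (old->new): [X C A J Y]
  19. access I: MISS, evict X. Cache (old->new): [C A J Y I]
  20. access A: HIT. Cache (old->new): [C A J Y I]
  21. access G: MISS, evict C. Cache (old->new): [A J Y I G]
  22. access X: MISS, evict A. Cache (old->new): [J Y I G X]
  23. access V: MISS, evict J. Cache (old->new): [Y I G X V]
  24. access V: HIT. Cache (old->new): [Y I G X V]
  25. access G: HIT. Cache (old->new): [Y I G X V]
  26. access Y: HIT. Cache (old->new): [Y I G X V]
  27. access Q: MISS, evict Y. Cache (old->new): [I G X V Q]
Total: 14 hits, 13 misses, 8 evictions

Hit rate = 14/27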